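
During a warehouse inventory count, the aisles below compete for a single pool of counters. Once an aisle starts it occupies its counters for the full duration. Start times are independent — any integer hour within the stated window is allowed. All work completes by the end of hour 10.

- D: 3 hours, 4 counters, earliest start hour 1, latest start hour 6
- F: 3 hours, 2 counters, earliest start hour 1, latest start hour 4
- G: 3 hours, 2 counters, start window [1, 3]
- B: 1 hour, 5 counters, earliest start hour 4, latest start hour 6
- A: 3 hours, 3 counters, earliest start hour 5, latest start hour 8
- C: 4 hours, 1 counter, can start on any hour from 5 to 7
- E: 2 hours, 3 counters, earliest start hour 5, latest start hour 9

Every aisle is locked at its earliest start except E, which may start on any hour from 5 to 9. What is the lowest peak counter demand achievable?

8

E@5: h1:8  h2:8  h3:8  h4:5  h5:7  h6:7  h7:4  h8:1  h9:0  h10:0 → peak 8
E@6: h1:8  h2:8  h3:8  h4:5  h5:4  h6:7  h7:7  h8:1  h9:0  h10:0 → peak 8
E@7: h1:8  h2:8  h3:8  h4:5  h5:4  h6:4  h7:7  h8:4  h9:0  h10:0 → peak 8
E@8: h1:8  h2:8  h3:8  h4:5  h5:4  h6:4  h7:4  h8:4  h9:3  h10:0 → peak 8
E@9: h1:8  h2:8  h3:8  h4:5  h5:4  h6:4  h7:4  h8:1  h9:3  h10:3 → peak 8
Best is E@5, peak 8.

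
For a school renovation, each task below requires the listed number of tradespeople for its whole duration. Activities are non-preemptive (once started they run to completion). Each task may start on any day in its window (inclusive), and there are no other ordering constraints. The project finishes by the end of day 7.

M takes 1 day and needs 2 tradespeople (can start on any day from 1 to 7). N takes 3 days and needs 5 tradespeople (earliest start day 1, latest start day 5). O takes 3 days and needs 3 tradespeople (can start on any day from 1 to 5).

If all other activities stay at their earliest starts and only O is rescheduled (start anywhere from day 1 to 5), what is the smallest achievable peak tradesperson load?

O@1: d1:10  d2:8  d3:8  d4:0  d5:0  d6:0  d7:0 → peak 10
O@2: d1:7  d2:8  d3:8  d4:3  d5:0  d6:0  d7:0 → peak 8
O@3: d1:7  d2:5  d3:8  d4:3  d5:3  d6:0  d7:0 → peak 8
O@4: d1:7  d2:5  d3:5  d4:3  d5:3  d6:3  d7:0 → peak 7
O@5: d1:7  d2:5  d3:5  d4:0  d5:3  d6:3  d7:3 → peak 7
Best is O@4, peak 7.

7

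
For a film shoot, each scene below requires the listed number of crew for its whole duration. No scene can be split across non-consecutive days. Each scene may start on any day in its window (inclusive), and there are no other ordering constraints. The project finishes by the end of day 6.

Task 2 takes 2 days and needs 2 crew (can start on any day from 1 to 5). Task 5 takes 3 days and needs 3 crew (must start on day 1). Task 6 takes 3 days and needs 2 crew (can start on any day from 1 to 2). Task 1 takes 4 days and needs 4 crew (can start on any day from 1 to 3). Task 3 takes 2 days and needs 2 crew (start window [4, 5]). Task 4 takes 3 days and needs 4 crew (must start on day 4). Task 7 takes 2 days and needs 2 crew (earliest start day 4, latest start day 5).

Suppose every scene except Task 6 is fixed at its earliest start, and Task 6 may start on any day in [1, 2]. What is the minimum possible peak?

12

Task 6@1: d1:11  d2:11  d3:9  d4:12  d5:8  d6:4 → peak 12
Task 6@2: d1:9  d2:11  d3:9  d4:14  d5:8  d6:4 → peak 14
Best is Task 6@1, peak 12.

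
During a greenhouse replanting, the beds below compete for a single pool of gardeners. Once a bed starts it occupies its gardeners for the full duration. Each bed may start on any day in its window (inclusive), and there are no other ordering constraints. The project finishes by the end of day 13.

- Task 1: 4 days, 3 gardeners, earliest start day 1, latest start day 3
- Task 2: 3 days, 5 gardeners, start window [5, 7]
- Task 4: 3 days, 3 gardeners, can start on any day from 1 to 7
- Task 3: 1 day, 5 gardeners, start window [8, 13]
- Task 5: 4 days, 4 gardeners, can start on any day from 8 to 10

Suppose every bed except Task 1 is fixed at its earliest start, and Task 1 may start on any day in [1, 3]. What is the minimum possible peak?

Task 1@1: d1:6  d2:6  d3:6  d4:3  d5:5  d6:5  d7:5  d8:9  d9:4  d10:4  d11:4  d12:0  d13:0 → peak 9
Task 1@2: d1:3  d2:6  d3:6  d4:3  d5:8  d6:5  d7:5  d8:9  d9:4  d10:4  d11:4  d12:0  d13:0 → peak 9
Task 1@3: d1:3  d2:3  d3:6  d4:3  d5:8  d6:8  d7:5  d8:9  d9:4  d10:4  d11:4  d12:0  d13:0 → peak 9
Best is Task 1@1, peak 9.

9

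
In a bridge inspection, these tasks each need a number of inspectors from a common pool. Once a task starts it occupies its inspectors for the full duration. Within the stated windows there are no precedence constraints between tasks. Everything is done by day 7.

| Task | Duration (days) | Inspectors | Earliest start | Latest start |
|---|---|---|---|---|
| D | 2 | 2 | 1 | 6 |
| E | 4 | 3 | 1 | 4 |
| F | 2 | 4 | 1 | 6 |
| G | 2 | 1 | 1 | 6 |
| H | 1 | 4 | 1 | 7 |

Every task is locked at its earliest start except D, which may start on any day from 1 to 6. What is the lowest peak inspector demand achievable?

D@1: d1:14  d2:10  d3:3  d4:3  d5:0  d6:0  d7:0 → peak 14
D@2: d1:12  d2:10  d3:5  d4:3  d5:0  d6:0  d7:0 → peak 12
D@3: d1:12  d2:8  d3:5  d4:5  d5:0  d6:0  d7:0 → peak 12
D@4: d1:12  d2:8  d3:3  d4:5  d5:2  d6:0  d7:0 → peak 12
D@5: d1:12  d2:8  d3:3  d4:3  d5:2  d6:2  d7:0 → peak 12
D@6: d1:12  d2:8  d3:3  d4:3  d5:0  d6:2  d7:2 → peak 12
Best is D@2, peak 12.

12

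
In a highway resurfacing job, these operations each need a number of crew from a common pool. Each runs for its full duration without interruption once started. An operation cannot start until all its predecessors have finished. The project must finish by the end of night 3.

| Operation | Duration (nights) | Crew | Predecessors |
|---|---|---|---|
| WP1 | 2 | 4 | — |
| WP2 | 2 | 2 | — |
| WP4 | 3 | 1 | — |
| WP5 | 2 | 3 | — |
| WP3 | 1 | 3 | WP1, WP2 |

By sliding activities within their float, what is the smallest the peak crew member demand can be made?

Schedule WP1@1, WP2@1, WP4@1, WP5@1, WP3@3: n1:10  n2:10  n3:4 — peak 10.
No arrangement of the 2 feasible schedules does better.

10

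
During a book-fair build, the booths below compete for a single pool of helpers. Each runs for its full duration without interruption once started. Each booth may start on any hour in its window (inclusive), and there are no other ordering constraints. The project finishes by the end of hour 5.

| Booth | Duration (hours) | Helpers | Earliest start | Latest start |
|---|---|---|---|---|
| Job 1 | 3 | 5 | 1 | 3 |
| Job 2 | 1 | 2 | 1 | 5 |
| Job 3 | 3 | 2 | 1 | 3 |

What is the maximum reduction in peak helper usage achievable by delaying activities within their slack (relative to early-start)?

2

Early-start peak: h1:9  h2:7  h3:7  h4:0  h5:0 ⇒ 9.
Leveled (Job 1@1, Job 2@1, Job 3@2): h1:7  h2:7  h3:7  h4:2  h5:0 ⇒ 7.
Reduction 9 − 7 = 2.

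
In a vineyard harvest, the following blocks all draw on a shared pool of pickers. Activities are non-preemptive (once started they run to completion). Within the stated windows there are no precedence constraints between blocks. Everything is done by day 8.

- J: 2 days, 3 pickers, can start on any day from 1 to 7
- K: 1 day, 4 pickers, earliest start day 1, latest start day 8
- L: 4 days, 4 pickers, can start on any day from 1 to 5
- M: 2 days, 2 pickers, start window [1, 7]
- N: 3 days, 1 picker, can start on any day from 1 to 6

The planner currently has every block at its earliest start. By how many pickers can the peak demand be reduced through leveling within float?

9

Early-start peak: d1:14  d2:10  d3:5  d4:4  d5:0  d6:0  d7:0  d8:0 ⇒ 14.
Leveled (J@1, K@3, L@4, M@1, N@3): d1:5  d2:5  d3:5  d4:5  d5:5  d6:4  d7:4  d8:0 ⇒ 5.
Reduction 14 − 5 = 9.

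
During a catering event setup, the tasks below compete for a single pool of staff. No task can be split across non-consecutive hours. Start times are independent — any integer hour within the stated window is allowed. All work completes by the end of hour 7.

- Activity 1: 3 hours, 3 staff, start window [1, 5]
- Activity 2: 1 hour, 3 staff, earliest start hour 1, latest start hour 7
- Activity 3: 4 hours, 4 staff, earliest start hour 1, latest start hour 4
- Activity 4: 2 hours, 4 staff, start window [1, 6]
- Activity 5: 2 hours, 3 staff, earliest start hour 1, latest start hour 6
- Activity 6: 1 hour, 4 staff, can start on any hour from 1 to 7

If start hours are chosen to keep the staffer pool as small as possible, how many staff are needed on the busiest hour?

7

Early-start (Activity 1@1, Activity 2@1, Activity 3@1, Activity 4@1, Activity 5@1, Activity 6@1) gives peak 21: h1:21  h2:14  h3:7  h4:4  h5:0  h6:0  h7:0.
Shift Activity 2→4, Activity 4→5, Activity 5→5, Activity 6→7.
Schedule Activity 1@1, Activity 2@4, Activity 3@1, Activity 4@5, Activity 5@5, Activity 6@7: h1:7  h2:7  h3:7  h4:7  h5:7  h6:7  h7:4 — peak 7.
Total staffer-hours = 46 over 7 hours ⇒ peak ≥ ⌈46/7⌉ = 7, so 7 is optimal.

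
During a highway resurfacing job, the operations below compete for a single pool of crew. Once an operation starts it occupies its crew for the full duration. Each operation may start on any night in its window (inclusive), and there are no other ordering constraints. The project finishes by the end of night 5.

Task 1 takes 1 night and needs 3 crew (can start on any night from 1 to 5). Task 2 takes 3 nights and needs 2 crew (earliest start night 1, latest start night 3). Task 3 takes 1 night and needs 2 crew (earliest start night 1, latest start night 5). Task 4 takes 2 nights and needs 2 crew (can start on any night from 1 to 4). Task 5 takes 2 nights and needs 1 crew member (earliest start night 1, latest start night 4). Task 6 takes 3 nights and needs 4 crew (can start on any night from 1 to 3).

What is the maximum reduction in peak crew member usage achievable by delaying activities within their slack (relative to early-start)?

8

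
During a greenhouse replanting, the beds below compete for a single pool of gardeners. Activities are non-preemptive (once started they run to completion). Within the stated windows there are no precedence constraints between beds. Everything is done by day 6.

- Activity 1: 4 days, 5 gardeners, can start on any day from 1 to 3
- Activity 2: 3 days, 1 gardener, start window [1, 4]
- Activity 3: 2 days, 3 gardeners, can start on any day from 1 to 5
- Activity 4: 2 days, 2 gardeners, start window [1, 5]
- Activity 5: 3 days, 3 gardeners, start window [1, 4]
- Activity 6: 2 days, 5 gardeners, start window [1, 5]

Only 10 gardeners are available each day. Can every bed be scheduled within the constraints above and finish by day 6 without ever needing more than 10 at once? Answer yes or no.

Schedule Activity 1@1, Activity 2@1, Activity 3@1, Activity 4@3, Activity 5@4, Activity 6@5: d1:9  d2:9  d3:8  d4:10  d5:8  d6:8 — peak 10 ≤ 10.

yes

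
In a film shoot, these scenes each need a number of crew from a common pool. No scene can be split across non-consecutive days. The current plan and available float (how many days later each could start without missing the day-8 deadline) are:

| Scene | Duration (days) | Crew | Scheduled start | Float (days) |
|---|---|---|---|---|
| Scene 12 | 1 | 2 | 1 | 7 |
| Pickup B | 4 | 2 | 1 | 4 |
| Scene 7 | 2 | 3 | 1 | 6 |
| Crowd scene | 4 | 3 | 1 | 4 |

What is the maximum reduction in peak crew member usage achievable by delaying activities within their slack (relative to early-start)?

5

Early-start peak: d1:10  d2:8  d3:5  d4:5  d5:0  d6:0  d7:0  d8:0 ⇒ 10.
Leveled (Scene 12@1, Pickup B@1, Scene 7@2, Crowd scene@4): d1:4  d2:5  d3:5  d4:5  d5:3  d6:3  d7:3  d8:0 ⇒ 5.
Reduction 10 − 5 = 5.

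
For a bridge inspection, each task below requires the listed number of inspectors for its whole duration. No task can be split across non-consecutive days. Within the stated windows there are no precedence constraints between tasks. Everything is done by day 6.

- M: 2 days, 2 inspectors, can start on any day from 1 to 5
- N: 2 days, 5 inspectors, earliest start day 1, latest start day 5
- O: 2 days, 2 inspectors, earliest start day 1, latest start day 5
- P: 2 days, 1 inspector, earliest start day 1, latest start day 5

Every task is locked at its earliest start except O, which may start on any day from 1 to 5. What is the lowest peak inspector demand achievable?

8

O@1: d1:10  d2:10  d3:0  d4:0  d5:0  d6:0 → peak 10
O@2: d1:8  d2:10  d3:2  d4:0  d5:0  d6:0 → peak 10
O@3: d1:8  d2:8  d3:2  d4:2  d5:0  d6:0 → peak 8
O@4: d1:8  d2:8  d3:0  d4:2  d5:2  d6:0 → peak 8
O@5: d1:8  d2:8  d3:0  d4:0  d5:2  d6:2 → peak 8
Best is O@3, peak 8.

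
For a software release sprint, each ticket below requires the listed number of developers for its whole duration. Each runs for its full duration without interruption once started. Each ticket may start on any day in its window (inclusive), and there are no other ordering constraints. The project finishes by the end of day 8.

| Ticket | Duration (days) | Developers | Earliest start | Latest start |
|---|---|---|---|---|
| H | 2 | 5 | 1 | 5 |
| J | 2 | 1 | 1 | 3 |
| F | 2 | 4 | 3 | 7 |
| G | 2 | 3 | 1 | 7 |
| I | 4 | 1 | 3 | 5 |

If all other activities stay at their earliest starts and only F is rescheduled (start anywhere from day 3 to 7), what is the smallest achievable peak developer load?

F@3: d1:9  d2:9  d3:5  d4:5  d5:1  d6:1  d7:0  d8:0 → peak 9
F@4: d1:9  d2:9  d3:1  d4:5  d5:5  d6:1  d7:0  d8:0 → peak 9
F@5: d1:9  d2:9  d3:1  d4:1  d5:5  d6:5  d7:0  d8:0 → peak 9
F@6: d1:9  d2:9  d3:1  d4:1  d5:1  d6:5  d7:4  d8:0 → peak 9
F@7: d1:9  d2:9  d3:1  d4:1  d5:1  d6:1  d7:4  d8:4 → peak 9
Best is F@3, peak 9.

9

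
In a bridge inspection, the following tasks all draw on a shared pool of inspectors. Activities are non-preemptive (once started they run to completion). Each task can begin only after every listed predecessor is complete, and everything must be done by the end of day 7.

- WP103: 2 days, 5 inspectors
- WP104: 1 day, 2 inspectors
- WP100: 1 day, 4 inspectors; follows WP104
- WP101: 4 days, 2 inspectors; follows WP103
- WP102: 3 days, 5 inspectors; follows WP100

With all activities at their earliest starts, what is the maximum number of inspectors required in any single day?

9

Early-start schedule: WP103@1, WP104@1, WP100@2, WP101@3, WP102@3.
Load per day: day 1: 7, day 2: 9, day 3: 7, day 4: 7, day 5: 7, day 6: 2, day 7: 0.
Peak is 9.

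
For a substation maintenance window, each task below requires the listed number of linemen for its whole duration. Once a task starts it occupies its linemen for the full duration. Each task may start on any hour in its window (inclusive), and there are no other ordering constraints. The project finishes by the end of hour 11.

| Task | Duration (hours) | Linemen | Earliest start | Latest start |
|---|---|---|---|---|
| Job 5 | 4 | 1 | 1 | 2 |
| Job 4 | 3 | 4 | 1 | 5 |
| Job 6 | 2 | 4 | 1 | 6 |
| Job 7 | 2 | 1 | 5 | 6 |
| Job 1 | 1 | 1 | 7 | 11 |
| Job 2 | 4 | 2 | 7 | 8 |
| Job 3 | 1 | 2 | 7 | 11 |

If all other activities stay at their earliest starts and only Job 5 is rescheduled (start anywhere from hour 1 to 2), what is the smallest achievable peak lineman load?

9

Job 5@1: h1:9  h2:9  h3:5  h4:1  h5:1  h6:1  h7:5  h8:2  h9:2  h10:2  h11:0 → peak 9
Job 5@2: h1:8  h2:9  h3:5  h4:1  h5:2  h6:1  h7:5  h8:2  h9:2  h10:2  h11:0 → peak 9
Best is Job 5@1, peak 9.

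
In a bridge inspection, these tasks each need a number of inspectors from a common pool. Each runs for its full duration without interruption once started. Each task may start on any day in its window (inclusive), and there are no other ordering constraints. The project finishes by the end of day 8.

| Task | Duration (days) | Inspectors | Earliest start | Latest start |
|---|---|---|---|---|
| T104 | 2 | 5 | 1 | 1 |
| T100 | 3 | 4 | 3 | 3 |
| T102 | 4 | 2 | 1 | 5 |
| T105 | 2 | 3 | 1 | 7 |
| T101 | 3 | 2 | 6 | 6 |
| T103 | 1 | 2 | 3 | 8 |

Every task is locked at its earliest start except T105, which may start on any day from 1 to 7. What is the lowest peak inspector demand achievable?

T105@1: d1:10  d2:10  d3:8  d4:6  d5:4  d6:2  d7:2  d8:2 → peak 10
T105@2: d1:7  d2:10  d3:11  d4:6  d5:4  d6:2  d7:2  d8:2 → peak 11
T105@3: d1:7  d2:7  d3:11  d4:9  d5:4  d6:2  d7:2  d8:2 → peak 11
T105@4: d1:7  d2:7  d3:8  d4:9  d5:7  d6:2  d7:2  d8:2 → peak 9
T105@5: d1:7  d2:7  d3:8  d4:6  d5:7  d6:5  d7:2  d8:2 → peak 8
T105@6: d1:7  d2:7  d3:8  d4:6  d5:4  d6:5  d7:5  d8:2 → peak 8
T105@7: d1:7  d2:7  d3:8  d4:6  d5:4  d6:2  d7:5  d8:5 → peak 8
Best is T105@5, peak 8.

8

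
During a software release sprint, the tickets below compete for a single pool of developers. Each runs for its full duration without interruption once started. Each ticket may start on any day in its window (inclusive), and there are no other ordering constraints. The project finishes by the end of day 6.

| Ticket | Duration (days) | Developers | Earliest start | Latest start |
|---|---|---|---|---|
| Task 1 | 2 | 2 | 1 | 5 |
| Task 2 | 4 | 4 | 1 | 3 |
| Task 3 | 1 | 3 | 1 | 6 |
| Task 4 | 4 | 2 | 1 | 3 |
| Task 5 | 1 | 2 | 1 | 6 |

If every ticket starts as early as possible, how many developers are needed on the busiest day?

13

Early-start schedule: Task 1@1, Task 2@1, Task 3@1, Task 4@1, Task 5@1.
Load per day: day 1: 13, day 2: 8, day 3: 6, day 4: 6, day 5: 0, day 6: 0.
Peak is 13.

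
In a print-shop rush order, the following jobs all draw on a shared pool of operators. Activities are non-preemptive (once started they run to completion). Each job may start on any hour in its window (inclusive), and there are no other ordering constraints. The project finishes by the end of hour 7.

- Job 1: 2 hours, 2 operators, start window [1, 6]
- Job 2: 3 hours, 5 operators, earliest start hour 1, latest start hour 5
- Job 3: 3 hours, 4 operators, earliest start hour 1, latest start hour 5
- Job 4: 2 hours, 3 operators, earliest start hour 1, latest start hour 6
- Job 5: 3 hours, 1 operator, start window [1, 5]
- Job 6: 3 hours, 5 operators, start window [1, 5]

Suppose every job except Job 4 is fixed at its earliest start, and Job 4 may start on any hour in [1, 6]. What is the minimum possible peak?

17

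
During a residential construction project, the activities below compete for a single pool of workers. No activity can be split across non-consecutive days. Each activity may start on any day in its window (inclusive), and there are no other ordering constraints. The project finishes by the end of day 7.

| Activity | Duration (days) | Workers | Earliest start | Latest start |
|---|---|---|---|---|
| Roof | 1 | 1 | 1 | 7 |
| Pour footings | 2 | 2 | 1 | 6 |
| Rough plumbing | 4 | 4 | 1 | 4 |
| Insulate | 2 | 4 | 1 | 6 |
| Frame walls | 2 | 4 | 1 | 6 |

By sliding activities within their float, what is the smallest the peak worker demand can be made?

Early-start (Roof@1, Pour footings@1, Rough plumbing@1, Insulate@1, Frame walls@1) gives peak 15: d1:15  d2:14  d3:4  d4:4  d5:0  d6:0  d7:0.
Shift Insulate→3, Frame walls→5.
Schedule Roof@1, Pour footings@1, Rough plumbing@1, Insulate@3, Frame walls@5: d1:7  d2:6  d3:8  d4:8  d5:4  d6:4  d7:0 — peak 8.

8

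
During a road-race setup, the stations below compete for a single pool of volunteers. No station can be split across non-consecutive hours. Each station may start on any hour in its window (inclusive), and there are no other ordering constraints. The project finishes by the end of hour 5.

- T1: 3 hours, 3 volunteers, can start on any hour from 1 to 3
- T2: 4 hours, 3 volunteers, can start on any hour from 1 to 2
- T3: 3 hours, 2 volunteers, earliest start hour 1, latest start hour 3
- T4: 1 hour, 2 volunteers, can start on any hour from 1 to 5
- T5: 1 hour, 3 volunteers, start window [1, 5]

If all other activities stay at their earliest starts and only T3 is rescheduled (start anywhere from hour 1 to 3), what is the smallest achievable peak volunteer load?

T3@1: h1:13  h2:8  h3:8  h4:3  h5:0 → peak 13
T3@2: h1:11  h2:8  h3:8  h4:5  h5:0 → peak 11
T3@3: h1:11  h2:6  h3:8  h4:5  h5:2 → peak 11
Best is T3@2, peak 11.

11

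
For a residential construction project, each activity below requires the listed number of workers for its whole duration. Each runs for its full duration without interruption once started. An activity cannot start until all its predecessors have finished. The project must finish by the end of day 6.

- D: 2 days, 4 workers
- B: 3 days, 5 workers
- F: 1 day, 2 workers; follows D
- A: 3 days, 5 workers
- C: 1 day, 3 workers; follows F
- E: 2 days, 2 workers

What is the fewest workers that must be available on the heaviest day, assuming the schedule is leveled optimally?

9

Early-start (D@1, B@1, F@3, A@1, C@4, E@1) gives peak 16: d1:16  d2:16  d3:12  d4:3  d5:0  d6:0.
Shift A→4, E→5.
Schedule D@1, B@1, F@3, A@4, C@4, E@5: d1:9  d2:9  d3:7  d4:8  d5:7  d6:7 — peak 9.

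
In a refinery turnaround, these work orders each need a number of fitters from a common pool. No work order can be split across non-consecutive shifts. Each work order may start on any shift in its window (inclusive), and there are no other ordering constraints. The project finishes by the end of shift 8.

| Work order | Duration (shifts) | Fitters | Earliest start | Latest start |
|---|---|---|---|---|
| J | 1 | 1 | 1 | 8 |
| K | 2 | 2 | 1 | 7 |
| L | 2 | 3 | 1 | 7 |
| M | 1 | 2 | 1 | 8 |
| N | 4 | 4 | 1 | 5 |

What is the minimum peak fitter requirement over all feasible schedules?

4

Early-start (J@1, K@1, L@1, M@1, N@1) gives peak 12: s1:12  s2:9  s3:4  s4:4  s5:0  s6:0  s7:0  s8:0.
Shift L→3, M→2, N→5.
Schedule J@1, K@1, L@3, M@2, N@5: s1:3  s2:4  s3:3  s4:3  s5:4  s6:4  s7:4  s8:4 — peak 4.
Total fitter-shifts = 29 over 8 shifts ⇒ peak ≥ ⌈29/8⌉ = 4, so 4 is optimal.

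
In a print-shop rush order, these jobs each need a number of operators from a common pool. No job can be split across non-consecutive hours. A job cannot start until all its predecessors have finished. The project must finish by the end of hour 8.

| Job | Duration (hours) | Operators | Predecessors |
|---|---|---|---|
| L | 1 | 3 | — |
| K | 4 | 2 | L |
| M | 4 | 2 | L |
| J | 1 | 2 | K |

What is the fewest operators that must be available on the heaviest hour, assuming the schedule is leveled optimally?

4

Schedule L@1, K@2, M@2, J@6: h1:3  h2:4  h3:4  h4:4  h5:4  h6:2  h7:0  h8:0 — peak 4.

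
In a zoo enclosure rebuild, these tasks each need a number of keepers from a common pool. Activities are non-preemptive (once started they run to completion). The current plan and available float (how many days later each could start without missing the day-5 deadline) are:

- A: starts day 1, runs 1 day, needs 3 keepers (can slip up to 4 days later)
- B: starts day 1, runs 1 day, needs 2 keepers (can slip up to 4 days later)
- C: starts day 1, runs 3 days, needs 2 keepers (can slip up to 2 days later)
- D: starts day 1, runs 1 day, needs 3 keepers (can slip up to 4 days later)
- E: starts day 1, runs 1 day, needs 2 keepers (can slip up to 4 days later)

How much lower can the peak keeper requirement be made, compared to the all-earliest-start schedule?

8

Early-start peak: d1:12  d2:2  d3:2  d4:0  d5:0 ⇒ 12.
Leveled (A@1, B@2, C@2, D@5, E@3): d1:3  d2:4  d3:4  d4:2  d5:3 ⇒ 4.
Reduction 12 − 4 = 8.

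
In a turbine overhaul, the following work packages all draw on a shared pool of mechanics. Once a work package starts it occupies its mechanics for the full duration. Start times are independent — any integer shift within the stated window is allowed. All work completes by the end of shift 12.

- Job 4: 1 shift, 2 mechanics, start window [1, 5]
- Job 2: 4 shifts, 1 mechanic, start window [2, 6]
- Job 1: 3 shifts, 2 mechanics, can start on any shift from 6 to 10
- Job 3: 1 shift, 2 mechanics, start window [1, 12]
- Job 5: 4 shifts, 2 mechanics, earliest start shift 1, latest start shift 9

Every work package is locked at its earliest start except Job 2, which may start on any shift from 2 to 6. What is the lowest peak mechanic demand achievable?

Job 2@2: s1:6  s2:3  s3:3  s4:3  s5:1  s6:2  s7:2  s8:2  s9:0  s10:0  s11:0  s12:0 → peak 6
Job 2@3: s1:6  s2:2  s3:3  s4:3  s5:1  s6:3  s7:2  s8:2  s9:0  s10:0  s11:0  s12:0 → peak 6
Job 2@4: s1:6  s2:2  s3:2  s4:3  s5:1  s6:3  s7:3  s8:2  s9:0  s10:0  s11:0  s12:0 → peak 6
Job 2@5: s1:6  s2:2  s3:2  s4:2  s5:1  s6:3  s7:3  s8:3  s9:0  s10:0  s11:0  s12:0 → peak 6
Job 2@6: s1:6  s2:2  s3:2  s4:2  s5:0  s6:3  s7:3  s8:3  s9:1  s10:0  s11:0  s12:0 → peak 6
Best is Job 2@2, peak 6.

6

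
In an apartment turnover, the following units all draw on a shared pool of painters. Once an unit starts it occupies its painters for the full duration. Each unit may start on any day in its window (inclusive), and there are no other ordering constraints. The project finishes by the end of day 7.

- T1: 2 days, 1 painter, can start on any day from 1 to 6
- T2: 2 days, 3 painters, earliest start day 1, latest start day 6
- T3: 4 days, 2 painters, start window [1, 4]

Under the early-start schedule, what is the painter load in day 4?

2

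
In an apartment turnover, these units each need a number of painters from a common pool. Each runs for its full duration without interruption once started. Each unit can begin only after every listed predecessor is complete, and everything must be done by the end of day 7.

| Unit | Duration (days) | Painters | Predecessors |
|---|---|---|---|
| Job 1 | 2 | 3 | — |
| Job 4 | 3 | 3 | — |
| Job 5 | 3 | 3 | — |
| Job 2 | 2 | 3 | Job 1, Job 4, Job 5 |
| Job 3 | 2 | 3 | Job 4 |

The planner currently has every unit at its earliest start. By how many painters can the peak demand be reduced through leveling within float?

Early-start peak: d1:9  d2:9  d3:6  d4:6  d5:6  d6:0  d7:0 ⇒ 9.
Leveled (Job 1@1, Job 4@1, Job 5@3, Job 2@6, Job 3@4): d1:6  d2:6  d3:6  d4:6  d5:6  d6:3  d7:3 ⇒ 6.
Reduction 9 − 6 = 3.

3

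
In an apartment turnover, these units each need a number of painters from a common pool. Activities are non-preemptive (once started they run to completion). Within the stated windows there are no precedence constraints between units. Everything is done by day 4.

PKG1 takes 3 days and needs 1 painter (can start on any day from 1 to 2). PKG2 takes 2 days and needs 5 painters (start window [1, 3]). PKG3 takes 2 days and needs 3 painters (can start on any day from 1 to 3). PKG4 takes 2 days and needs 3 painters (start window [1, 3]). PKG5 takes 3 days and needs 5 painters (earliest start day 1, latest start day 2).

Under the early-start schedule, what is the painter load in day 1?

17

At early start, day 1 has: PKG1, PKG2, PKG3, PKG4, PKG5.
Demand: 1 + 5 + 3 + 3 + 5 = 17.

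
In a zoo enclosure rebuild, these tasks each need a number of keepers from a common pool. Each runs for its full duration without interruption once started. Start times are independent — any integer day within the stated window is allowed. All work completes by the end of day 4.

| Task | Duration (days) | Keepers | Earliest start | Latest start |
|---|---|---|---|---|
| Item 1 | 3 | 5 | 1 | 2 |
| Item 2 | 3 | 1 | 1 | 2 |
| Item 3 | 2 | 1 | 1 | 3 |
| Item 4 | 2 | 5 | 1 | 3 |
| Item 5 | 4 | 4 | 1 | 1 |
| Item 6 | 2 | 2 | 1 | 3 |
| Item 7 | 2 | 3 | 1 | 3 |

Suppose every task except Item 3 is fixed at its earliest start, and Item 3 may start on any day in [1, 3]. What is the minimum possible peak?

Item 3@1: d1:21  d2:21  d3:10  d4:4 → peak 21
Item 3@2: d1:20  d2:21  d3:11  d4:4 → peak 21
Item 3@3: d1:20  d2:20  d3:11  d4:5 → peak 20
Best is Item 3@3, peak 20.

20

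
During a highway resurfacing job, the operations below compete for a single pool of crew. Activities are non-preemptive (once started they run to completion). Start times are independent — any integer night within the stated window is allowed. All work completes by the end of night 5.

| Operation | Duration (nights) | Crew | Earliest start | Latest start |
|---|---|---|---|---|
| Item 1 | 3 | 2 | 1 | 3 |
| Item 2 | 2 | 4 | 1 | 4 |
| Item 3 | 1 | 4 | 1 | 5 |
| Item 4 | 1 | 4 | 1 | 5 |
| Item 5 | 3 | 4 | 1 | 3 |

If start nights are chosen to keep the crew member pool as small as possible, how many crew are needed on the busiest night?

Early-start (Item 1@1, Item 2@1, Item 3@1, Item 4@1, Item 5@1) gives peak 18: n1:18  n2:10  n3:6  n4:0  n5:0.
Shift Item 3→4, Item 4→5, Item 5→3.
Schedule Item 1@1, Item 2@1, Item 3@4, Item 4@5, Item 5@3: n1:6  n2:6  n3:6  n4:8  n5:8 — peak 8.

8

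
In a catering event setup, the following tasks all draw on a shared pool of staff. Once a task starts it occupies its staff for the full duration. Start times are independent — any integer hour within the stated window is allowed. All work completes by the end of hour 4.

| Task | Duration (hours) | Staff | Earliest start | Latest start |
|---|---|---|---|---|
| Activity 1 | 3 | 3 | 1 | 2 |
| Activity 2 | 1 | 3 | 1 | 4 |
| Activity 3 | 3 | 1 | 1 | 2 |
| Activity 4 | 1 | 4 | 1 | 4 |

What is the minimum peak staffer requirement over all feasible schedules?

Early-start (Activity 1@1, Activity 2@1, Activity 3@1, Activity 4@1) gives peak 11: h1:11  h2:4  h3:4  h4:0.
Shift Activity 3→2, Activity 4→4.
Schedule Activity 1@1, Activity 2@1, Activity 3@2, Activity 4@4: h1:6  h2:4  h3:4  h4:5 — peak 6.

6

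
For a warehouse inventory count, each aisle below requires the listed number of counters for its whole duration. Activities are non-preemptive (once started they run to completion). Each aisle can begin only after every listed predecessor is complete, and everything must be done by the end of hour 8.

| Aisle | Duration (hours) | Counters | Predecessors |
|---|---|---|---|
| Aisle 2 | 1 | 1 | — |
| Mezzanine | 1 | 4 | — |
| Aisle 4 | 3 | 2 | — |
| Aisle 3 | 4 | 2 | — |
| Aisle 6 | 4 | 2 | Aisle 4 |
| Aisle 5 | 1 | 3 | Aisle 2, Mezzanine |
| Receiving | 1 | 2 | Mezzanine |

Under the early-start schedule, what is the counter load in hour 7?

At early start, hour 7 has: Aisle 6.
Demand: 2 = 2.

2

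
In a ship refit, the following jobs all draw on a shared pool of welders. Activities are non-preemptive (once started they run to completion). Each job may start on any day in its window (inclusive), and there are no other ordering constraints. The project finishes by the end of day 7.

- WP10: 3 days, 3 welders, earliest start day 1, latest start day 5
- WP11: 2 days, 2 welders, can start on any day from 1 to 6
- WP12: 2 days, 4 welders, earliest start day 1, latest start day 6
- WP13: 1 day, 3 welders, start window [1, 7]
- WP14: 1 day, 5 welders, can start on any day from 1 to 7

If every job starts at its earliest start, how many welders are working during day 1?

At early start, day 1 has: WP10, WP11, WP12, WP13, WP14.
Demand: 3 + 2 + 4 + 3 + 5 = 17.

17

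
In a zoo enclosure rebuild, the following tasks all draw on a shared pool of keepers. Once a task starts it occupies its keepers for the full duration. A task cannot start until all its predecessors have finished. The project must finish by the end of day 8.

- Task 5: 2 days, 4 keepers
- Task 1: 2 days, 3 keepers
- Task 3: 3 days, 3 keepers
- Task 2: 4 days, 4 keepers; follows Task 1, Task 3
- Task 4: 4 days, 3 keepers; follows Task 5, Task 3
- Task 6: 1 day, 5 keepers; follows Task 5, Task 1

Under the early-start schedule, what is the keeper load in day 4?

7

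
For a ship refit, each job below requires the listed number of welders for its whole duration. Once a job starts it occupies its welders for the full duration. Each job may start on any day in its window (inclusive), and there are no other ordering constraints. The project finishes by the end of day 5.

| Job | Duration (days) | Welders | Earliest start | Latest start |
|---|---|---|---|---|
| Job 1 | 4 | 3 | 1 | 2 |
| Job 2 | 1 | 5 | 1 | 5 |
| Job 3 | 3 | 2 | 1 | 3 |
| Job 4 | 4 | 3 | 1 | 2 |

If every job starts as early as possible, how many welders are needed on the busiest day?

13

Early-start schedule: Job 1@1, Job 2@1, Job 3@1, Job 4@1.
Load per day: day 1: 13, day 2: 8, day 3: 8, day 4: 6, day 5: 0.
Peak is 13.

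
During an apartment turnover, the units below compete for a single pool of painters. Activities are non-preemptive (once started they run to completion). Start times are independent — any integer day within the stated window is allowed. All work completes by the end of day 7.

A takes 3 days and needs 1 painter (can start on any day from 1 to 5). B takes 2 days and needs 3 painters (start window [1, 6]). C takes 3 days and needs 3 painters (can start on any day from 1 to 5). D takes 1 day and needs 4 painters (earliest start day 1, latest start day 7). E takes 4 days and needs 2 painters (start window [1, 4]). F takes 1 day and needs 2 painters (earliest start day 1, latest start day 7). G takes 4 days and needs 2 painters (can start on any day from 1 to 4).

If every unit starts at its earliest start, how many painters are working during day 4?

4

At early start, day 4 has: E, G.
Demand: 2 + 2 = 4.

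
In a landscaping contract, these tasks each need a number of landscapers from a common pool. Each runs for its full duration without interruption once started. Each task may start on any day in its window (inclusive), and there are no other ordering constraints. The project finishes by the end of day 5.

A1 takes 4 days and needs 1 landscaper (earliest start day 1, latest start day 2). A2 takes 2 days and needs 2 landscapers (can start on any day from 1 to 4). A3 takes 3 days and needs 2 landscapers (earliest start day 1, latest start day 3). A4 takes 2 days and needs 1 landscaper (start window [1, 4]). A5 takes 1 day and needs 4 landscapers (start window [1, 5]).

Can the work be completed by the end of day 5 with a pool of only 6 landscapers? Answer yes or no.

yes

Schedule A1@1, A2@1, A3@1, A4@3, A5@5: d1:5  d2:5  d3:4  d4:2  d5:4 — peak 5 ≤ 6.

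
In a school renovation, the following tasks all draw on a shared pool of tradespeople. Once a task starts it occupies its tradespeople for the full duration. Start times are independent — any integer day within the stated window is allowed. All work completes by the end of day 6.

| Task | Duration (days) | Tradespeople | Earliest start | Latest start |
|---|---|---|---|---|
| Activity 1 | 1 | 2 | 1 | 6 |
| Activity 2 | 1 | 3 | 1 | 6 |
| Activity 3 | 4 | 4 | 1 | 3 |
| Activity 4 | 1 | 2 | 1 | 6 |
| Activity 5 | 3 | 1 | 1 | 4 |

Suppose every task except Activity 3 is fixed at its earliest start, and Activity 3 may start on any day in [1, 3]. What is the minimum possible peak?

Activity 3@1: d1:12  d2:5  d3:5  d4:4  d5:0  d6:0 → peak 12
Activity 3@2: d1:8  d2:5  d3:5  d4:4  d5:4  d6:0 → peak 8
Activity 3@3: d1:8  d2:1  d3:5  d4:4  d5:4  d6:4 → peak 8
Best is Activity 3@2, peak 8.

8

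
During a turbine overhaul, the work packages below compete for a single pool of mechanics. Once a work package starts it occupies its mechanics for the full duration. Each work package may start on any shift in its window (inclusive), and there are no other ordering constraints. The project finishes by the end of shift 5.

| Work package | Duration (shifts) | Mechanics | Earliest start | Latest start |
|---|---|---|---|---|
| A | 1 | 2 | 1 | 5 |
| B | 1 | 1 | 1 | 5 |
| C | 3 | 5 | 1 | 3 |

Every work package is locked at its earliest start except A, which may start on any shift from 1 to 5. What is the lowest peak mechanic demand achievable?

6

A@1: s1:8  s2:5  s3:5  s4:0  s5:0 → peak 8
A@2: s1:6  s2:7  s3:5  s4:0  s5:0 → peak 7
A@3: s1:6  s2:5  s3:7  s4:0  s5:0 → peak 7
A@4: s1:6  s2:5  s3:5  s4:2  s5:0 → peak 6
A@5: s1:6  s2:5  s3:5  s4:0  s5:2 → peak 6
Best is A@4, peak 6.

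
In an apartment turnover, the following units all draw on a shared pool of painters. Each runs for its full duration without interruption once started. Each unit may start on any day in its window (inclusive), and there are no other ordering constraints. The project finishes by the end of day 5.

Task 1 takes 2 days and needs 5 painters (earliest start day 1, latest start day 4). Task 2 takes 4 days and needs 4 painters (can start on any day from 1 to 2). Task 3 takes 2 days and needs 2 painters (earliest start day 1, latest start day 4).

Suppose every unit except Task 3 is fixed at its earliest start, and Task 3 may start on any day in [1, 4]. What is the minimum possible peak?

9

Task 3@1: d1:11  d2:11  d3:4  d4:4  d5:0 → peak 11
Task 3@2: d1:9  d2:11  d3:6  d4:4  d5:0 → peak 11
Task 3@3: d1:9  d2:9  d3:6  d4:6  d5:0 → peak 9
Task 3@4: d1:9  d2:9  d3:4  d4:6  d5:2 → peak 9
Best is Task 3@3, peak 9.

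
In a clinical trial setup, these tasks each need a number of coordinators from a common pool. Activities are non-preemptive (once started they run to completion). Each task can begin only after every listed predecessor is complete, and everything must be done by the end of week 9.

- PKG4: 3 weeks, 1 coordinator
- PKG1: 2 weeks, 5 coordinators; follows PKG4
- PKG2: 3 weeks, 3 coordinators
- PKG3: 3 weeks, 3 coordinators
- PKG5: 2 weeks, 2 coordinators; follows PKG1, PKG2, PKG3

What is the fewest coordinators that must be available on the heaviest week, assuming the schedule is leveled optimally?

7

Schedule PKG4@1, PKG1@4, PKG2@1, PKG3@1, PKG5@6: w1:7  w2:7  w3:7  w4:5  w5:5  w6:2  w7:2  w8:0  w9:0 — peak 7.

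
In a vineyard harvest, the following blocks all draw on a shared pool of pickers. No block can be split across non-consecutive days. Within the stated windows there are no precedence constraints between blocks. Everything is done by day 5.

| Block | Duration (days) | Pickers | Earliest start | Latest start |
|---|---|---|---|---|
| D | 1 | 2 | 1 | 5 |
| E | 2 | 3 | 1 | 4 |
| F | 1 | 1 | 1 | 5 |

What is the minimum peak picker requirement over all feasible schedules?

Early-start (D@1, E@1, F@1) gives peak 6: d1:6  d2:3  d3:0  d4:0  d5:0.
Shift E→2.
Schedule D@1, E@2, F@1: d1:3  d2:3  d3:3  d4:0  d5:0 — peak 3.

3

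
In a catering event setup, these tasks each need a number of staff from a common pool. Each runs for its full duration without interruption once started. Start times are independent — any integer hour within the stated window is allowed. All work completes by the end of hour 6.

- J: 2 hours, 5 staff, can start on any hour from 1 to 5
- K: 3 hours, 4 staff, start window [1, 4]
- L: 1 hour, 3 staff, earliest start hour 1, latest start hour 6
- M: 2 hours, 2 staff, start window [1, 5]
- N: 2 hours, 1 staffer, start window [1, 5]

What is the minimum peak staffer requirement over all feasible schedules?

Early-start (J@1, K@1, L@1, M@1, N@1) gives peak 15: h1:15  h2:12  h3:4  h4:0  h5:0  h6:0.
Shift K→3, L→6, M→3.
Schedule J@1, K@3, L@6, M@3, N@1: h1:6  h2:6  h3:6  h4:6  h5:4  h6:3 — peak 6.
Total staffer-hours = 31 over 6 hours ⇒ peak ≥ ⌈31/6⌉ = 6, so 6 is optimal.

6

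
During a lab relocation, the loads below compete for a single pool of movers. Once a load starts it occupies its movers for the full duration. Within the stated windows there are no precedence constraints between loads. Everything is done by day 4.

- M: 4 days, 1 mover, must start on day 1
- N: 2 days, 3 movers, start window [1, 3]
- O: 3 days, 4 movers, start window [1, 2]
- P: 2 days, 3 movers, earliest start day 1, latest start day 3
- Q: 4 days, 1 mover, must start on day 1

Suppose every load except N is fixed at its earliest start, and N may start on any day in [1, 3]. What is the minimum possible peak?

N@1: d1:12  d2:12  d3:6  d4:2 → peak 12
N@2: d1:9  d2:12  d3:9  d4:2 → peak 12
N@3: d1:9  d2:9  d3:9  d4:5 → peak 9
Best is N@3, peak 9.

9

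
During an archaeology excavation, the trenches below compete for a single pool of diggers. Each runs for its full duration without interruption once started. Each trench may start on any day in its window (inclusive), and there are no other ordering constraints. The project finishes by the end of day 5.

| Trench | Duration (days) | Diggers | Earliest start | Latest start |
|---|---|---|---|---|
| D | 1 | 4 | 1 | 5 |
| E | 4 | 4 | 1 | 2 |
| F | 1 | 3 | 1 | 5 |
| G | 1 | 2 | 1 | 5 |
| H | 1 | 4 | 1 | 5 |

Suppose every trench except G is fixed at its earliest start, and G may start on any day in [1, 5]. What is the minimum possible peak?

G@1: d1:17  d2:4  d3:4  d4:4  d5:0 → peak 17
G@2: d1:15  d2:6  d3:4  d4:4  d5:0 → peak 15
G@3: d1:15  d2:4  d3:6  d4:4  d5:0 → peak 15
G@4: d1:15  d2:4  d3:4  d4:6  d5:0 → peak 15
G@5: d1:15  d2:4  d3:4  d4:4  d5:2 → peak 15
Best is G@2, peak 15.

15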